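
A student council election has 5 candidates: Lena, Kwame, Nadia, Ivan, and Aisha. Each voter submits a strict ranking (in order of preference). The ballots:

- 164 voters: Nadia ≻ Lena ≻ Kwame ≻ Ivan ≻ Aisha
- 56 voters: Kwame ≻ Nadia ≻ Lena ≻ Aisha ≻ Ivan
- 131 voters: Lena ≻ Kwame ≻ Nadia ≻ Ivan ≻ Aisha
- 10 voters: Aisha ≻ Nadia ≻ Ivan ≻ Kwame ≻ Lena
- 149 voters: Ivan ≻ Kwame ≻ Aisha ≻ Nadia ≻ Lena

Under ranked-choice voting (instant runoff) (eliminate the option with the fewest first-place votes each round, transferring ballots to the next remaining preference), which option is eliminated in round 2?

Round 1: Lena 131, Kwame 56, Nadia 164, Ivan 149, Aisha 10. Eliminate Aisha.
Round 2: Lena 131, Kwame 56, Nadia 174, Ivan 149. Eliminate Kwame.

Kwame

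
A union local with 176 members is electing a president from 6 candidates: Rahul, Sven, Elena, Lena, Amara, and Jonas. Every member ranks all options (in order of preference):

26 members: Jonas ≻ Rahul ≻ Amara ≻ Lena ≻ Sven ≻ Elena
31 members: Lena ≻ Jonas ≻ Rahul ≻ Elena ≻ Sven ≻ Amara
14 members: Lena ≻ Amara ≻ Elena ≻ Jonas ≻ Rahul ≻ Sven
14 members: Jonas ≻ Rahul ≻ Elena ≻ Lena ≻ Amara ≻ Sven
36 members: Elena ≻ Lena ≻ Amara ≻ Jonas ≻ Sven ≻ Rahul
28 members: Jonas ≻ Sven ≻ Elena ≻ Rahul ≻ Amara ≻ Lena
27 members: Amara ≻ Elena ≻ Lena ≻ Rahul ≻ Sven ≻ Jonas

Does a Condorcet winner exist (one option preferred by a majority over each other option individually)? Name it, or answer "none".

Checking pairwise contests:
Elena beats Rahul 105–71.
Rahul beats Sven 112–64.
Jonas beats Elena 99–77.
Elena beats Lena 105–71.
Rahul beats Amara 99–77.
Lena beats Jonas 108–68.
Every option loses at least one head-to-head, so there is no Condorcet winner.

none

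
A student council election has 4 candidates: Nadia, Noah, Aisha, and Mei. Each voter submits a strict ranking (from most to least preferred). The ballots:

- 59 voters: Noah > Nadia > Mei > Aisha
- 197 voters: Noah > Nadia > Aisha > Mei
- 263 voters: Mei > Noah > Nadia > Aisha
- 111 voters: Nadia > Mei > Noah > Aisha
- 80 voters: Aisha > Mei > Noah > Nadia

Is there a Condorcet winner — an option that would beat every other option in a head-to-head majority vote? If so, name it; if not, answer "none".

Checking pairwise contests:
Noah beats Nadia 599–111.
Mei beats Noah 454–256.
Nadia beats Aisha 630–80.
Nadia beats Mei 367–343.
Every option loses at least one head-to-head, so there is no Condorcet winner.

none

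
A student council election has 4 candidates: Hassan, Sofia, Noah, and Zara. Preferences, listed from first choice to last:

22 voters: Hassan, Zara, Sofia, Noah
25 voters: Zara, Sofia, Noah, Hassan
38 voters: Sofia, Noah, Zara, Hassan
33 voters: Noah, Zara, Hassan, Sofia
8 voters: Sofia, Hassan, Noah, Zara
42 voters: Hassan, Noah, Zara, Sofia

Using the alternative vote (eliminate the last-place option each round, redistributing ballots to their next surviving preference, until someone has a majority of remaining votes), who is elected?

Round 1: Hassan 64, Sofia 46, Noah 33, Zara 25. Eliminate Zara.
Round 2: Hassan 64, Sofia 71, Noah 33. Eliminate Noah.
Round 3: Hassan 97, Sofia 71. Hassan has a majority.

Hassan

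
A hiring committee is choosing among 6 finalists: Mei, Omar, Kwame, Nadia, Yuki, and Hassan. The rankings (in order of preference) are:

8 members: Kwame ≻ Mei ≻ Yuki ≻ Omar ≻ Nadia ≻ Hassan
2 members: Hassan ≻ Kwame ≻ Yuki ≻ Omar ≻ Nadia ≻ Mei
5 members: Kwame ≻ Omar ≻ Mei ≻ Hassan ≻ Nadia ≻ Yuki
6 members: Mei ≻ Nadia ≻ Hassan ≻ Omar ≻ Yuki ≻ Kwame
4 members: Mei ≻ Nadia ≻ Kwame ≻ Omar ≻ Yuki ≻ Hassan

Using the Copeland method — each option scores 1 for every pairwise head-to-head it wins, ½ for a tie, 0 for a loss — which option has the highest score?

Mei: beats Omar, Nadia, Yuki, and Hassan; loses to Kwame → score 4.
Omar: beats Nadia, Yuki, and Hassan; loses to Mei and Kwame → score 3.
Kwame: beats Mei, Omar, Nadia, Yuki, and Hassan → score 5.
Nadia: beats Yuki and Hassan; loses to Mei, Omar, and Kwame → score 2.
Yuki: loses to Mei, Omar, Kwame, Nadia, and Hassan → score 0.
Hassan: beats Yuki; loses to Mei, Omar, Kwame, and Nadia → score 1.
Kwame has the best pairwise record.

Kwame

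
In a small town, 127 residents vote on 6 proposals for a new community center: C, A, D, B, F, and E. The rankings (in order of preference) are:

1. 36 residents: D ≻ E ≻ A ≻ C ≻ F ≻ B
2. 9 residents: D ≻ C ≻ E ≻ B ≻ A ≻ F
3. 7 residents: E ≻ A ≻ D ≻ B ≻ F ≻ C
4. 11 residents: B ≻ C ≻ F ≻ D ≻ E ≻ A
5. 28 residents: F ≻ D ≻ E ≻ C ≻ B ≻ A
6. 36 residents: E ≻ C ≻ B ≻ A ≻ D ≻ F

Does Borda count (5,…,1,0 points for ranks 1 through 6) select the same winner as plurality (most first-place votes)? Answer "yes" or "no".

no

Borda — scores: C 352, A 217, D 416, B 223, F 216, E 481. Winner: E.
Plurality — first-place votes: C 0, A 0, D 45, B 11, F 28, E 43. Winner: D.
The two methods disagree.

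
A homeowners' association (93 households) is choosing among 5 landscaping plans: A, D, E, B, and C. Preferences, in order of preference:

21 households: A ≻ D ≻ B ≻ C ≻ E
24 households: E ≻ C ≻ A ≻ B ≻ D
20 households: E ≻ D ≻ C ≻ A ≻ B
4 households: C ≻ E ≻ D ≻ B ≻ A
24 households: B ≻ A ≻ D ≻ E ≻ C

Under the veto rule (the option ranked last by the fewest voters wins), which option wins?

A

Last-place votes: A 4, D 24, E 21, B 20, C 24.
A is ranked last by the fewest voters, so A wins.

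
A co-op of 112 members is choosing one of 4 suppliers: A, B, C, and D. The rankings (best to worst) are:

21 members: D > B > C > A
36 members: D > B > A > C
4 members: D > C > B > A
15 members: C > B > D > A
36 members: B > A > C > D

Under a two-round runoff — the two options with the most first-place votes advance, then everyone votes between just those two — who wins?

D

Round 1 first-place votes: A 0, B 36, C 15, D 61.
D and B advance.
Runoff: D is preferred to B by 61 voters; B by 51.
D wins the runoff.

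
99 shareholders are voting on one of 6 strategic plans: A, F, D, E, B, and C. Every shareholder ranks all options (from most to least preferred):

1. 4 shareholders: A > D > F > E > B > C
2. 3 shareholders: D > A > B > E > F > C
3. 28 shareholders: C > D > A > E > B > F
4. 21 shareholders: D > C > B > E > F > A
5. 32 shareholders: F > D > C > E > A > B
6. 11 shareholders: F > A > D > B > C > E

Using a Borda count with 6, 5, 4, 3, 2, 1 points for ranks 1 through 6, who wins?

A: 4·6 + 3·5 + 28·4 + 21·1 + 32·2 + 11·5 = 291
F: 4·4 + 3·2 + 28·1 + 21·2 + 32·6 + 11·6 = 350
D: 4·5 + 3·6 + 28·5 + 21·6 + 32·5 + 11·4 = 508
E: 4·3 + 3·3 + 28·3 + 21·3 + 32·3 + 11·1 = 275
B: 4·2 + 3·4 + 28·2 + 21·4 + 32·1 + 11·3 = 225
C: 4·1 + 3·1 + 28·6 + 21·5 + 32·4 + 11·2 = 430
D has the highest Borda score (508).

D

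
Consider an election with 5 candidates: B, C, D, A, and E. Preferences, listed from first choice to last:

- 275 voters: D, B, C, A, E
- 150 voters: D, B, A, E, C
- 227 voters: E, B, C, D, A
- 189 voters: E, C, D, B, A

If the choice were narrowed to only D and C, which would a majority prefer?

Voters preferring D to C: 425; preferring C to D: 416.
D wins the head-to-head.

D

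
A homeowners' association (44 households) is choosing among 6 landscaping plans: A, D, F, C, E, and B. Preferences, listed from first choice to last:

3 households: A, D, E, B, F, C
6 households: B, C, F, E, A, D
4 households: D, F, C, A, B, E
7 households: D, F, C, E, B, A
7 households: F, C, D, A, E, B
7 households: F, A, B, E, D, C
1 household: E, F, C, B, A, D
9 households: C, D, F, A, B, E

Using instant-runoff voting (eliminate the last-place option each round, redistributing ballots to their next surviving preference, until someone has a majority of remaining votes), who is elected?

Round 1: A 3, D 11, F 14, C 9, E 1, B 6. Eliminate E.
Round 2: A 3, D 11, F 15, C 9, B 6. Eliminate A.
Round 3: D 14, F 15, C 9, B 6. Eliminate B.
Round 4: D 14, F 15, C 15. Eliminate D.
Round 5: F 29, C 15. F has a majority.

F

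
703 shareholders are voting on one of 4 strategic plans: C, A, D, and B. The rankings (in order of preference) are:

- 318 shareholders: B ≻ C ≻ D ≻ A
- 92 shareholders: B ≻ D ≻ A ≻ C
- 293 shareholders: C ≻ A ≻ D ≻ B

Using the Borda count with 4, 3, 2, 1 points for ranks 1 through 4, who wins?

C

C: 318·3 + 92·1 + 293·4 = 2218
A: 318·1 + 92·2 + 293·3 = 1381
D: 318·2 + 92·3 + 293·2 = 1498
B: 318·4 + 92·4 + 293·1 = 1933
C has the highest Borda score (2218).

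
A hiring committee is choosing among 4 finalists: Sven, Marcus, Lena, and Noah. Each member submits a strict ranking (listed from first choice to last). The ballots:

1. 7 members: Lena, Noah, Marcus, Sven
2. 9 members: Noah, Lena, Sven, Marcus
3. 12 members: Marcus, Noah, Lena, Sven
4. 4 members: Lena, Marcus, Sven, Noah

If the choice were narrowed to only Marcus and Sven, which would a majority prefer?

Voters preferring Marcus to Sven: 23; preferring Sven to Marcus: 9.
Marcus wins the head-to-head.

Marcus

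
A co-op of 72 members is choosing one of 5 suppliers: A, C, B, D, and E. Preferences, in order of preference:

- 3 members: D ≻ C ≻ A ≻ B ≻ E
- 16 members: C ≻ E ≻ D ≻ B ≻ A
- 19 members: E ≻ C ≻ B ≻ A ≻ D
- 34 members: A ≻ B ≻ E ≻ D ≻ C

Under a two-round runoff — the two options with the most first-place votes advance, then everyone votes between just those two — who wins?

Round 1 first-place votes: A 34, C 16, B 0, D 3, E 19.
A and E advance.
Runoff: A is preferred to E by 37 voters; E by 35.
A wins the runoff.

A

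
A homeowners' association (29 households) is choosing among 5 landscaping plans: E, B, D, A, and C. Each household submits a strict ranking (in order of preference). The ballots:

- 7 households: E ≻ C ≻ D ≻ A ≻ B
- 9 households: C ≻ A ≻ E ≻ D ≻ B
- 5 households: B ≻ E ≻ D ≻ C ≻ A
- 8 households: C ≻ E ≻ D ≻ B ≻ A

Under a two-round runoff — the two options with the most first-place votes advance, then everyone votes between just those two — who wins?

Round 1 first-place votes: E 7, B 5, D 0, A 0, C 17.
C and E advance.
Runoff: C is preferred to E by 17 voters; E by 12.
C wins the runoff.

C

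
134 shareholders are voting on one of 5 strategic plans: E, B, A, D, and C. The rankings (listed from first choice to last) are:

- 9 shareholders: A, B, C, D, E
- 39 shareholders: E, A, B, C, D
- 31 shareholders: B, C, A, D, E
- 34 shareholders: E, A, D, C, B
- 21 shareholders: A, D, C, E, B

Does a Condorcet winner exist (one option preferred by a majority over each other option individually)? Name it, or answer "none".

E vs B: 94–40 for E.
E vs A: 73–61 for E.
E vs D: 73–61 for E.
E vs C: 73–61 for E.
E beats every other option head-to-head.

E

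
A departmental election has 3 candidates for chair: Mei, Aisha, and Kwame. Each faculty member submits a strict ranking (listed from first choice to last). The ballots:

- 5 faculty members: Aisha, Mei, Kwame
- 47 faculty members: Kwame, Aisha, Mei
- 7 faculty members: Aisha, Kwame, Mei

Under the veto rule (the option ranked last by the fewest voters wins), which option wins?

Aisha

Last-place votes: Mei 54, Aisha 0, Kwame 5.
Aisha is ranked last by the fewest voters, so Aisha wins.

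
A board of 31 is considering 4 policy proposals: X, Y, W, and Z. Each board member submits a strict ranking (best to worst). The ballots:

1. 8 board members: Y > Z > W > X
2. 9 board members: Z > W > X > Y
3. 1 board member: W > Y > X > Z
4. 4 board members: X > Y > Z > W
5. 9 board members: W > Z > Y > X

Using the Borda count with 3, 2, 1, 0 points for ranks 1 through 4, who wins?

Z

X: 8·0 + 9·1 + 1·1 + 4·3 + 9·0 = 22
Y: 8·3 + 9·0 + 1·2 + 4·2 + 9·1 = 43
W: 8·1 + 9·2 + 1·3 + 4·0 + 9·3 = 56
Z: 8·2 + 9·3 + 1·0 + 4·1 + 9·2 = 65
Z has the highest Borda score (65).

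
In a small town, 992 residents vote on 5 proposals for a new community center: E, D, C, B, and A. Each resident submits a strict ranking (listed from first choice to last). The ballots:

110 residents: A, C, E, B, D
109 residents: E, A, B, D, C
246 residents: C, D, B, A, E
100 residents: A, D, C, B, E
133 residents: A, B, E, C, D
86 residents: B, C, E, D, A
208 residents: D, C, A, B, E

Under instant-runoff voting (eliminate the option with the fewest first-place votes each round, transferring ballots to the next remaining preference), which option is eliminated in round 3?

D

Round 1: E 109, D 208, C 246, B 86, A 343. Eliminate B.
Round 2: E 109, D 208, C 332, A 343. Eliminate E.
Round 3: D 208, C 332, A 452. Eliminate D.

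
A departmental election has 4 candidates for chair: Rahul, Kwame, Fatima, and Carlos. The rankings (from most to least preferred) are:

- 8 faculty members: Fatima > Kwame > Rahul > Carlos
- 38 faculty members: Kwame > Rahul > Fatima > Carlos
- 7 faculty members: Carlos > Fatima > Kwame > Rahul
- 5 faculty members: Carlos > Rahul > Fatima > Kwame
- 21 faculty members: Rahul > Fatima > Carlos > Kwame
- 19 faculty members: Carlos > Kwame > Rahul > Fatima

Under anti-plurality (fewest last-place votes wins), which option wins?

Rahul

Last-place votes: Rahul 7, Kwame 26, Fatima 19, Carlos 46.
Rahul is ranked last by the fewest voters, so Rahul wins.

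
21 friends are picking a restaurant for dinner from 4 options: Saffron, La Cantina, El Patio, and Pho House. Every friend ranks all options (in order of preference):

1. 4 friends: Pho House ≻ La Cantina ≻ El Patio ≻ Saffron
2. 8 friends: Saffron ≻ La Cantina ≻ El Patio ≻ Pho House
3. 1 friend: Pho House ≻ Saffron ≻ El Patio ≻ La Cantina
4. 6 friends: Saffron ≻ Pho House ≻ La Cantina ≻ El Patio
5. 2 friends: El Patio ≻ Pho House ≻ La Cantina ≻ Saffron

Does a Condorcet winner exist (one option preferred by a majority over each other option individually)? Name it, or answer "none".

Saffron

Saffron vs La Cantina: 15–6 for Saffron.
Saffron vs El Patio: 15–6 for Saffron.
Saffron vs Pho House: 14–7 for Saffron.
Saffron beats every other option head-to-head.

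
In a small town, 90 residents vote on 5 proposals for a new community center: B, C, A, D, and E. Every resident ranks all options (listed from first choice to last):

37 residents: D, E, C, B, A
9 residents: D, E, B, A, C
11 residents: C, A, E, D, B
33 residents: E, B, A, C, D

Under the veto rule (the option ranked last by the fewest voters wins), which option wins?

Last-place votes: B 11, C 9, A 37, D 33, E 0.
E is ranked last by the fewest voters, so E wins.

E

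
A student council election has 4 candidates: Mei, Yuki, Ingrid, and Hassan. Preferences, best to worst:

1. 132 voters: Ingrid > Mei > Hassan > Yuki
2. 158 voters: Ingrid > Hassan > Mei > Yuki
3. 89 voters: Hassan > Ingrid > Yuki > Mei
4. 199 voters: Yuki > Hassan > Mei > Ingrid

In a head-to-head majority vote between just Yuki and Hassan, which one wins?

Voters preferring Yuki to Hassan: 199; preferring Hassan to Yuki: 379.
Hassan wins the head-to-head.

Hassan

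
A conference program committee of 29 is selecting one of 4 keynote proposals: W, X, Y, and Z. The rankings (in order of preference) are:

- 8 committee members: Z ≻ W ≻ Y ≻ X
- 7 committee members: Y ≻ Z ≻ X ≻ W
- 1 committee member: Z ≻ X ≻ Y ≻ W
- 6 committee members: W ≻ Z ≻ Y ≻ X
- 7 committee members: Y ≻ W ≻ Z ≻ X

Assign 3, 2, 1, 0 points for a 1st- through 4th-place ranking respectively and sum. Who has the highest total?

Z

W: 8·2 + 7·0 + 1·0 + 6·3 + 7·2 = 48
X: 8·0 + 7·1 + 1·2 + 6·0 + 7·0 = 9
Y: 8·1 + 7·3 + 1·1 + 6·1 + 7·3 = 57
Z: 8·3 + 7·2 + 1·3 + 6·2 + 7·1 = 60
Z has the highest Borda score (60).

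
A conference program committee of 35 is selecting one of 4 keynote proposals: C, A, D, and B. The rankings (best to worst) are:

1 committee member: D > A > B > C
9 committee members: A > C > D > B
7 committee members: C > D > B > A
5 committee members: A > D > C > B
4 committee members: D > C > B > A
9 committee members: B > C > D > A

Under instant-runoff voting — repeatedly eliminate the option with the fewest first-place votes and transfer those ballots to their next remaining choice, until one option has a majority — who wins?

C

Round 1: C 7, A 14, D 5, B 9. Eliminate D.
Round 2: C 11, A 15, B 9. Eliminate B.
Round 3: C 20, A 15. C has a majority.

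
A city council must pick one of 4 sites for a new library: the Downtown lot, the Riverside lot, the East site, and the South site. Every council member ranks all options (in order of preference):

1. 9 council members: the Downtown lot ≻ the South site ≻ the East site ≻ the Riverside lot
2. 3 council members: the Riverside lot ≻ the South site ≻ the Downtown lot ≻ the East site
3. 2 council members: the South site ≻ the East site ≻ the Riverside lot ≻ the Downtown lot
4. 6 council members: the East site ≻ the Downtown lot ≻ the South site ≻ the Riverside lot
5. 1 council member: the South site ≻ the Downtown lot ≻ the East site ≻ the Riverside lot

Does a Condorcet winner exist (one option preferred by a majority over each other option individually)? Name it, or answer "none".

the Downtown lot

the Downtown lot vs the Riverside lot: 16–5 for the Downtown lot.
the Downtown lot vs the East site: 13–8 for the Downtown lot.
the Downtown lot vs the South site: 15–6 for the Downtown lot.
the Downtown lot beats every other option head-to-head.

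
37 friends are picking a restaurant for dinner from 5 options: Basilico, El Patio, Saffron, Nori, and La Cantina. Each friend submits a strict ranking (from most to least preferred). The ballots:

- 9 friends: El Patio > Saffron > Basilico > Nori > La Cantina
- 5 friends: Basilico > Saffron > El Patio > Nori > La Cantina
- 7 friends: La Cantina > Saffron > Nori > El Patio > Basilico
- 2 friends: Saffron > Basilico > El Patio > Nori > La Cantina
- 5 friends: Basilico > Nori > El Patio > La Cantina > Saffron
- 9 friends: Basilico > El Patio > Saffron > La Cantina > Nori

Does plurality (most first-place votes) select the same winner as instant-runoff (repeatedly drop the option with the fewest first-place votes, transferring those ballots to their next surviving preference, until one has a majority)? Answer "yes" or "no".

yes

Plurality — first-place votes: Basilico 19, El Patio 9, Saffron 2, Nori 0, La Cantina 7. Winner: Basilico.
Instant-runoff — R1 Basilico 19, El Patio 9, Saffron 2, Nori 0, La Cantina 7 (Basilico winner). Winner: Basilico.
The two methods agree.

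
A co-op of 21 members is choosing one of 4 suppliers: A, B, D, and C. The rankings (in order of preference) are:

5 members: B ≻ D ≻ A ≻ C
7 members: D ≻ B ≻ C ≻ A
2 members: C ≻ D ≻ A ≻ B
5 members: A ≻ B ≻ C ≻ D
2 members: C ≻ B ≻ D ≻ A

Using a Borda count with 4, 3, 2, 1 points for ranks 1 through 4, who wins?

A: 5·2 + 7·1 + 2·2 + 5·4 + 2·1 = 43
B: 5·4 + 7·3 + 2·1 + 5·3 + 2·3 = 64
D: 5·3 + 7·4 + 2·3 + 5·1 + 2·2 = 58
C: 5·1 + 7·2 + 2·4 + 5·2 + 2·4 = 45
B has the highest Borda score (64).

B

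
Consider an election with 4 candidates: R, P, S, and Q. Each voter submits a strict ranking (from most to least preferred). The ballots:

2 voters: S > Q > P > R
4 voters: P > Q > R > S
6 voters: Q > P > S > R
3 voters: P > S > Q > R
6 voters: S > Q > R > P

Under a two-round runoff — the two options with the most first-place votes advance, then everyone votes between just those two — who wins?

Round 1 first-place votes: R 0, P 7, S 8, Q 6.
S and P advance.
Runoff: S is preferred to P by 8 voters; P by 13.
P wins the runoff.

P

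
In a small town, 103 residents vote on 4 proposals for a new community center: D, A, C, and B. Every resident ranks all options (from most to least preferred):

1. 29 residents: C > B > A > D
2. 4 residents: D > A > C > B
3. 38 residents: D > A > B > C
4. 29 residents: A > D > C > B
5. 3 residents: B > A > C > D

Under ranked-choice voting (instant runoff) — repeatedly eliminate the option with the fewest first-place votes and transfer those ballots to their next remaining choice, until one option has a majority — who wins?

A

Round 1: D 42, A 29, C 29, B 3. Eliminate B.
Round 2: D 42, A 32, C 29. Eliminate C.
Round 3: D 42, A 61. A has a majority.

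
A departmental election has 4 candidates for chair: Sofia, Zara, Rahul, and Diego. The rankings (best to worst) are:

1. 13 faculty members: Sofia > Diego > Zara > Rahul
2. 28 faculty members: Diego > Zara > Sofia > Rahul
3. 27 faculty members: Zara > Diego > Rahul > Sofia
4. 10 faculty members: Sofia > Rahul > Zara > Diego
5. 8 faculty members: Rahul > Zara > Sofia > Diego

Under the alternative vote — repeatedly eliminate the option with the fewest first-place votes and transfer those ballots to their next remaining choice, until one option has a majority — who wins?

Zara

Round 1: Sofia 23, Zara 27, Rahul 8, Diego 28. Eliminate Rahul.
Round 2: Sofia 23, Zara 35, Diego 28. Eliminate Sofia.
Round 3: Zara 45, Diego 41. Zara has a majority.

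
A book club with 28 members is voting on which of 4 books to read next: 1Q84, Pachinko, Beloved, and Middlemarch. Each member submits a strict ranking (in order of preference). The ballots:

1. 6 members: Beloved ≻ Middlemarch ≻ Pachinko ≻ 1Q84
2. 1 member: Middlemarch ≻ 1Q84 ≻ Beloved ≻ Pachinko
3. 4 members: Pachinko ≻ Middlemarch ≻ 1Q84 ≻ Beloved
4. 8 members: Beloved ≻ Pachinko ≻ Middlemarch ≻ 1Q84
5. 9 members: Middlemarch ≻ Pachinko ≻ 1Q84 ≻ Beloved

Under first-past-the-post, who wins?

First-place votes: 1Q84 0, Pachinko 4, Beloved 14, Middlemarch 10.
Beloved has the most first-place votes.

Beloved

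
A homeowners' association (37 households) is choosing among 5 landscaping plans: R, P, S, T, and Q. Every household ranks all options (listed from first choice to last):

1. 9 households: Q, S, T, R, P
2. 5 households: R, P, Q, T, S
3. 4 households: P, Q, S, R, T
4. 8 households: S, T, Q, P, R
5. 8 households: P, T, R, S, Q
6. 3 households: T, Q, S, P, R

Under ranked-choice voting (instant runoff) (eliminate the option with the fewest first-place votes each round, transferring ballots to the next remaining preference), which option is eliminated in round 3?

S

Round 1: R 5, P 12, S 8, T 3, Q 9. Eliminate T.
Round 2: R 5, P 12, S 8, Q 12. Eliminate R.
Round 3: P 17, S 8, Q 12. Eliminate S.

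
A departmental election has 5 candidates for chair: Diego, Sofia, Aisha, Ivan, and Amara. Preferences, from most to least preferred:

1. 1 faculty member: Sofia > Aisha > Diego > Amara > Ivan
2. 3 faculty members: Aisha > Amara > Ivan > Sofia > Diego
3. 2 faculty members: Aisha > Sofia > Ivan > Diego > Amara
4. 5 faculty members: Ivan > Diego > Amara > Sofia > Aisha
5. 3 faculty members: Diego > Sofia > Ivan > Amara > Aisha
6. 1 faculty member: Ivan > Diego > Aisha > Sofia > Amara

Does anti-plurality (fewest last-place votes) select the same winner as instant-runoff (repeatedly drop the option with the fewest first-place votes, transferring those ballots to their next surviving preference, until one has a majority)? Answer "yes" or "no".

no

Anti-plurality — last-place votes: Diego 3, Sofia 0, Aisha 8, Ivan 1, Amara 3. Winner: Sofia.
Instant-runoff — R1 Diego 3, Sofia 1, Aisha 5, Ivan 6, Amara 0 (Amara out); R2 Diego 3, Sofia 1, Aisha 5, Ivan 6 (Sofia out); R3 Diego 3, Aisha 6, Ivan 6 (Diego out); R4 Aisha 6, Ivan 9 (Ivan winner). Winner: Ivan.
The two methods disagree.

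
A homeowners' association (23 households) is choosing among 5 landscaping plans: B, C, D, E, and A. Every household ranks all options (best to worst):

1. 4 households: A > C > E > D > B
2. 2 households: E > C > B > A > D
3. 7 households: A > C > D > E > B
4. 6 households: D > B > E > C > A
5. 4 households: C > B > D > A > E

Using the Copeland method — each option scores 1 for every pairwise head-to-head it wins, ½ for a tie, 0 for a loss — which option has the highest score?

B: beats A; loses to C, D, and E → score 1.
C: beats B, D, E, and A → score 4.
D: beats B and E; loses to C and A → score 2.
E: beats B; loses to C, D, and A → score 1.
A: beats D and E; loses to B and C → score 2.
C has the best pairwise record.

C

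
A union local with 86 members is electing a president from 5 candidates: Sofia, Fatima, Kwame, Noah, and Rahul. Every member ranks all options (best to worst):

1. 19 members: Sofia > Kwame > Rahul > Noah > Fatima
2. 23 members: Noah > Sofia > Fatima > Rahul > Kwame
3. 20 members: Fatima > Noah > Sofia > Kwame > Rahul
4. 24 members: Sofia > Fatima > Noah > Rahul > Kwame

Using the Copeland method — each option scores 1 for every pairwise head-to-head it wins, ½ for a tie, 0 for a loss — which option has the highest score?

Sofia

Sofia: beats Fatima, Kwame, and Rahul; ties Noah → score 3.5.
Fatima: beats Kwame, Noah, and Rahul; loses to Sofia → score 3.
Kwame: loses to Sofia, Fatima, Noah, and Rahul → score 0.
Noah: beats Kwame and Rahul; ties Sofia; loses to Fatima → score 2.5.
Rahul: beats Kwame; loses to Sofia, Fatima, and Noah → score 1.
Sofia has the best pairwise record.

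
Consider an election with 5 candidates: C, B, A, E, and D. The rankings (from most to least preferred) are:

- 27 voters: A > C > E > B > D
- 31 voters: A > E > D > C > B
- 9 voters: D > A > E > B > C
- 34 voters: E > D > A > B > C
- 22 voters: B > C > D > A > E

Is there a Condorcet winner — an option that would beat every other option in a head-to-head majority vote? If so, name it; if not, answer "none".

none

Checking pairwise contests:
B beats C 65–58.
A beats B 101–22.
D beats A 65–58.
A beats E 89–34.
E beats D 92–31.
Every option loses at least one head-to-head, so there is no Condorcet winner.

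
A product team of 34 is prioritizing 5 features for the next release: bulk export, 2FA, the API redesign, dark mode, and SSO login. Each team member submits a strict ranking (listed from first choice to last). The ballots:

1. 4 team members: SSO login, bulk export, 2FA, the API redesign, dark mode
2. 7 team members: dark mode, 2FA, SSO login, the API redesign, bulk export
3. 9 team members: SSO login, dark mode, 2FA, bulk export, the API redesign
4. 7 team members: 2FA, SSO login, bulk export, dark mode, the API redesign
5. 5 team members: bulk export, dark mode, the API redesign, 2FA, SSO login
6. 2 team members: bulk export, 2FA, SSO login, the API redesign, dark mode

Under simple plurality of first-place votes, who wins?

SSO login

First-place votes: bulk export 7, 2FA 7, the API redesign 0, dark mode 7, SSO login 13.
SSO login has the most first-place votes.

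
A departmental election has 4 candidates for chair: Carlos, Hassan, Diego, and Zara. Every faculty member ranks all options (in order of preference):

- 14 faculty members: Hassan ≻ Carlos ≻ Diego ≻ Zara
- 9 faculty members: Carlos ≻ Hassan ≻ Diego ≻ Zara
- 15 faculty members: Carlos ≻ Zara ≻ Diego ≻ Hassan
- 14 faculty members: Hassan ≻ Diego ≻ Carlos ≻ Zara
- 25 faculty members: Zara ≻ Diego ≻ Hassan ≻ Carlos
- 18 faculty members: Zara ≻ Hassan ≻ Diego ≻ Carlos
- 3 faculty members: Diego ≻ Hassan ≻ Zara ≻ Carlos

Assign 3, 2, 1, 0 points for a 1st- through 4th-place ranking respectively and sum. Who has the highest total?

Hassan

Carlos: 14·2 + 9·3 + 15·3 + 14·1 + 25·0 + 18·0 + 3·0 = 114
Hassan: 14·3 + 9·2 + 15·0 + 14·3 + 25·1 + 18·2 + 3·2 = 169
Diego: 14·1 + 9·1 + 15·1 + 14·2 + 25·2 + 18·1 + 3·3 = 143
Zara: 14·0 + 9·0 + 15·2 + 14·0 + 25·3 + 18·3 + 3·1 = 162
Hassan has the highest Borda score (169).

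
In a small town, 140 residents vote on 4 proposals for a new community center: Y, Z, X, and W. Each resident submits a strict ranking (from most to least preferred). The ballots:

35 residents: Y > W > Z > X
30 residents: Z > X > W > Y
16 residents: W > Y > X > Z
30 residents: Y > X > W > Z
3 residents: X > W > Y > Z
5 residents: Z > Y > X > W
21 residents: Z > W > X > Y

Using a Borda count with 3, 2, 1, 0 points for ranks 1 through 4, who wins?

Y: 35·3 + 30·0 + 16·2 + 30·3 + 3·1 + 5·2 + 21·0 = 240
Z: 35·1 + 30·3 + 16·0 + 30·0 + 3·0 + 5·3 + 21·3 = 203
X: 35·0 + 30·2 + 16·1 + 30·2 + 3·3 + 5·1 + 21·1 = 171
W: 35·2 + 30·1 + 16·3 + 30·1 + 3·2 + 5·0 + 21·2 = 226
Y has the highest Borda score (240).

Y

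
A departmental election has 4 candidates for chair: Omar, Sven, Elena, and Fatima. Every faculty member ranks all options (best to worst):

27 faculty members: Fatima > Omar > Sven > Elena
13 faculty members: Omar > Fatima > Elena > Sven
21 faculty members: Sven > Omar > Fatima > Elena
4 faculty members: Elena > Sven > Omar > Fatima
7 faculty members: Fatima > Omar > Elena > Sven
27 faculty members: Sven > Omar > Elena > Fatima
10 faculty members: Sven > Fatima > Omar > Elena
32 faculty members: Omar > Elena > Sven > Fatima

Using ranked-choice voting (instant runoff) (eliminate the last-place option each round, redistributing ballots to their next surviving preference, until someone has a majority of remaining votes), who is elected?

Omar

Round 1: Omar 45, Sven 58, Elena 4, Fatima 34. Eliminate Elena.
Round 2: Omar 45, Sven 62, Fatima 34. Eliminate Fatima.
Round 3: Omar 79, Sven 62. Omar has a majority.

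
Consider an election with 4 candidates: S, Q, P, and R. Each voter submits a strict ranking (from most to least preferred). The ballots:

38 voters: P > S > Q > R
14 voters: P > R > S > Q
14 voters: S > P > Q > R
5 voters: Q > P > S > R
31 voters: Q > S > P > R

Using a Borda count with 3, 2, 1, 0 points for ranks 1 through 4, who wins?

P

S: 38·2 + 14·1 + 14·3 + 5·1 + 31·2 = 199
Q: 38·1 + 14·0 + 14·1 + 5·3 + 31·3 = 160
P: 38·3 + 14·3 + 14·2 + 5·2 + 31·1 = 225
R: 38·0 + 14·2 + 14·0 + 5·0 + 31·0 = 28
P has the highest Borda score (225).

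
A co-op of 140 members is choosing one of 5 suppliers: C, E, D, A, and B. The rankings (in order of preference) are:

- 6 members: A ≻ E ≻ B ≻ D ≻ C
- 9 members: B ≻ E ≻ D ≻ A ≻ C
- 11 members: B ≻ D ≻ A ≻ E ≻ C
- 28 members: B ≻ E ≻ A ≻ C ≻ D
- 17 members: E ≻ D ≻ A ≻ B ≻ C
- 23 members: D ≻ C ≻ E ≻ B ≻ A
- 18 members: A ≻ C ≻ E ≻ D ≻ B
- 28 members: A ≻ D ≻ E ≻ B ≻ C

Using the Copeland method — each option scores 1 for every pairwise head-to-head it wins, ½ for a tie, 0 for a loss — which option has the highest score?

C: loses to E, D, A, and B → score 0.
E: beats C, D, A, and B → score 4.
D: beats C and B; loses to E and A → score 2.
A: beats C and D; loses to E and B → score 2.
B: beats C and A; loses to E and D → score 2.
E has the best pairwise record.

E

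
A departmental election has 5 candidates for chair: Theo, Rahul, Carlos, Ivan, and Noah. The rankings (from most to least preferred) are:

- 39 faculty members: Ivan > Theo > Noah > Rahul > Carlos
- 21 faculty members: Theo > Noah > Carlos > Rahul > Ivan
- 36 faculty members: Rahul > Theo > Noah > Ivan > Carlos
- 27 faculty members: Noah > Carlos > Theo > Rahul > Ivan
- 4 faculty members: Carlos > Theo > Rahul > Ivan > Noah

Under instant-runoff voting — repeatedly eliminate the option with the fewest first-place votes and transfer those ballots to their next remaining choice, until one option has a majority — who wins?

Round 1: Theo 21, Rahul 36, Carlos 4, Ivan 39, Noah 27. Eliminate Carlos.
Round 2: Theo 25, Rahul 36, Ivan 39, Noah 27. Eliminate Theo.
Round 3: Rahul 40, Ivan 39, Noah 48. Eliminate Ivan.
Round 4: Rahul 40, Noah 87. Noah has a majority.

Noah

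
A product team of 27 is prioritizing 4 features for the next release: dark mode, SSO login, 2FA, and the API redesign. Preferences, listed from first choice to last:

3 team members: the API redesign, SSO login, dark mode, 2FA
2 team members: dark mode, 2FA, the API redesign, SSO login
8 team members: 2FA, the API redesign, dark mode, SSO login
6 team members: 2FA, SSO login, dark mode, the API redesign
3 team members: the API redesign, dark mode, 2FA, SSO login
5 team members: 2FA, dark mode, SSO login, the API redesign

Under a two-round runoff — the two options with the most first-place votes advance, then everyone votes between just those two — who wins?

Round 1 first-place votes: dark mode 2, SSO login 0, 2FA 19, the API redesign 6.
2FA and the API redesign advance.
Runoff: 2FA is preferred to the API redesign by 21 voters; the API redesign by 6.
2FA wins the runoff.

2FA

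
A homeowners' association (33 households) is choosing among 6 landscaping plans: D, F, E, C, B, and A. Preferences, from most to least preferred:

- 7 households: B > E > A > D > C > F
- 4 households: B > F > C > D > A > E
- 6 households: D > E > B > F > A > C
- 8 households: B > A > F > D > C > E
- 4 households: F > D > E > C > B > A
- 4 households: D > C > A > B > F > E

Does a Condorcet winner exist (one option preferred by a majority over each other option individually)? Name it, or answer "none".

B vs D: 19–14 for B.
B vs F: 29–4 for B.
B vs E: 23–10 for B.
B vs C: 25–8 for B.
B vs A: 29–4 for B.
B beats every other option head-to-head.

B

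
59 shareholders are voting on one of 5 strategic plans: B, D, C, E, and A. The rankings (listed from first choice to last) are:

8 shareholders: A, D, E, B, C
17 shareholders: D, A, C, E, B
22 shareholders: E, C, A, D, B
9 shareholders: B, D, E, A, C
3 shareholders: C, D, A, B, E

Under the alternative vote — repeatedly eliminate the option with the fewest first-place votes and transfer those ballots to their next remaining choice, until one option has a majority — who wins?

Round 1: B 9, D 17, C 3, E 22, A 8. Eliminate C.
Round 2: B 9, D 20, E 22, A 8. Eliminate A.
Round 3: B 9, D 28, E 22. Eliminate B.
Round 4: D 37, E 22. D has a majority.

D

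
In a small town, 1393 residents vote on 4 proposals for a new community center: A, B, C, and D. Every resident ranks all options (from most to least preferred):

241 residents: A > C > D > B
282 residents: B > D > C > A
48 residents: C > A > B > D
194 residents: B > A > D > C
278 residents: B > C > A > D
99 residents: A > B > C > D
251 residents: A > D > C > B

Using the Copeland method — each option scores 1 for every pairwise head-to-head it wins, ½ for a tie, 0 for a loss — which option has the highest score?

A: beats C and D; loses to B → score 2.
B: beats A, C, and D → score 3.
C: loses to A, B, and D → score 0.
D: beats C; loses to A and B → score 1.
B has the best pairwise record.

B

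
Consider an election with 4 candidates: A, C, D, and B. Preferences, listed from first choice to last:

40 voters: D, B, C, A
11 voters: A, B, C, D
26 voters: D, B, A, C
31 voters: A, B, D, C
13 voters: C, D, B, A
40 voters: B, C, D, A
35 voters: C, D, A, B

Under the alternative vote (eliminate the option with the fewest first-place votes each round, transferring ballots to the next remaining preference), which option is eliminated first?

Round 1: A 42, C 48, D 66, B 40. Eliminate B.

B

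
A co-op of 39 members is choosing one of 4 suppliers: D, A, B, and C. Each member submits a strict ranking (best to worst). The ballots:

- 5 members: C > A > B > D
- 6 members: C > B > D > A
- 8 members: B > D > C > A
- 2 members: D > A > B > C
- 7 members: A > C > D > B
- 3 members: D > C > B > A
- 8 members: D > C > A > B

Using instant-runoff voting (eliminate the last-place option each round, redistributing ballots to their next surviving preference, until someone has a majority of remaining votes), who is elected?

Round 1: D 13, A 7, B 8, C 11. Eliminate A.
Round 2: D 13, B 8, C 18. Eliminate B.
Round 3: D 21, C 18. D has a majority.

D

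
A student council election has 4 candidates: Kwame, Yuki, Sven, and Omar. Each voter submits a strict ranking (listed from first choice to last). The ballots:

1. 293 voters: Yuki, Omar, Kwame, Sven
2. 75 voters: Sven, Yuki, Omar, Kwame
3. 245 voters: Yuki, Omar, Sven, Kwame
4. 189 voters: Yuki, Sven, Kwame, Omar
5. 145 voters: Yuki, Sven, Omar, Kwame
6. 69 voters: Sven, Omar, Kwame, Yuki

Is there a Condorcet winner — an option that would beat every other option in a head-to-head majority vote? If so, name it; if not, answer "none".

Yuki

Yuki vs Kwame: 947–69 for Yuki.
Yuki vs Sven: 872–144 for Yuki.
Yuki vs Omar: 947–69 for Yuki.
Yuki beats every other option head-to-head.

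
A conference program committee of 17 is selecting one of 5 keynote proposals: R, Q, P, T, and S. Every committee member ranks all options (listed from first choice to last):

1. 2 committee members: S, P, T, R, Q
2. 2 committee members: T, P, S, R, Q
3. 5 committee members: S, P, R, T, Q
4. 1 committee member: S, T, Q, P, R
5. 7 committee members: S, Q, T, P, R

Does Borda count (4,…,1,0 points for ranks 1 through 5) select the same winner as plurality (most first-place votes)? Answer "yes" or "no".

yes

Borda — scores: R 14, Q 23, P 35, T 34, S 64. Winner: S.
Plurality — first-place votes: R 0, Q 0, P 0, T 2, S 15. Winner: S.
The two methods agree.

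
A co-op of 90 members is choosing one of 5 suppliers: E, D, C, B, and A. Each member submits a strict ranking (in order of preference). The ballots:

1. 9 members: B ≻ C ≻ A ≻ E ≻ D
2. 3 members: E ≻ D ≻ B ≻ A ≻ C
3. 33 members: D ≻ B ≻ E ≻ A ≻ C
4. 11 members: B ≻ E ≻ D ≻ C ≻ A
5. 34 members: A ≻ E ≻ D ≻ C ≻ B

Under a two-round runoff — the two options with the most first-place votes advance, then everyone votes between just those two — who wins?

D

Round 1 first-place votes: E 3, D 33, C 0, B 20, A 34.
A and D advance.
Runoff: A is preferred to D by 43 voters; D by 47.
D wins the runoff.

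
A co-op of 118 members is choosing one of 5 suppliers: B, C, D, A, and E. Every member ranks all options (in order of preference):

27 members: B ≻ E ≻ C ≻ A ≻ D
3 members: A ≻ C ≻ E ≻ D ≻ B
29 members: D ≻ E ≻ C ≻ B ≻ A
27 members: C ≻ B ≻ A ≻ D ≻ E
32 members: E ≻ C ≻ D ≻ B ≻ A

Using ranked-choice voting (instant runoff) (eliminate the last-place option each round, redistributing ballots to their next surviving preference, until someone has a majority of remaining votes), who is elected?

Round 1: B 27, C 27, D 29, A 3, E 32. Eliminate A.
Round 2: B 27, C 30, D 29, E 32. Eliminate B.
Round 3: C 30, D 29, E 59. Eliminate D.
Round 4: C 30, E 88. E has a majority.

E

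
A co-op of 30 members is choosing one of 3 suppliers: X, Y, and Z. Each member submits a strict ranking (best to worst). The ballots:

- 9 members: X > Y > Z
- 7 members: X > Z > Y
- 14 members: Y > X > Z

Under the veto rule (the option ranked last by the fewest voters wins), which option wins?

X

Last-place votes: X 0, Y 7, Z 23.
X is ranked last by the fewest voters, so X wins.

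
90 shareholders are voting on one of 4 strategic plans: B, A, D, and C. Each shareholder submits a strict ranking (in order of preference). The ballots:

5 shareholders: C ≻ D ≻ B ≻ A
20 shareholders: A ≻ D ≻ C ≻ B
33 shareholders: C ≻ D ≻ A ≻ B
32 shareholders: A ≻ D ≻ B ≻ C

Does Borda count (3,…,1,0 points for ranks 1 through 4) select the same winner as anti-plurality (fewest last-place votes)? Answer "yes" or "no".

Borda — scores: B 37, A 189, D 180, C 134. Winner: A.
Anti-plurality — last-place votes: B 53, A 5, D 0, C 32. Winner: D.
The two methods disagree.

no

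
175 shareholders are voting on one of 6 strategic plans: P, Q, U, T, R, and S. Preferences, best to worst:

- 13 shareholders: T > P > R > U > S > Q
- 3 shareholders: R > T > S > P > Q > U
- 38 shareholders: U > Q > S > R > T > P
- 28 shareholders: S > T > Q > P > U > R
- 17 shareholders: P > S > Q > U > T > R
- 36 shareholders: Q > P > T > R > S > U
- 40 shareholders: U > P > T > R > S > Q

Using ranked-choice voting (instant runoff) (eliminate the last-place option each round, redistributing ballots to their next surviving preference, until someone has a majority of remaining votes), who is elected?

Round 1: P 17, Q 36, U 78, T 13, R 3, S 28. Eliminate R.
Round 2: P 17, Q 36, U 78, T 16, S 28. Eliminate T.
Round 3: P 30, Q 36, U 78, S 31. Eliminate P.
Round 4: Q 36, U 91, S 48. U has a majority.

U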